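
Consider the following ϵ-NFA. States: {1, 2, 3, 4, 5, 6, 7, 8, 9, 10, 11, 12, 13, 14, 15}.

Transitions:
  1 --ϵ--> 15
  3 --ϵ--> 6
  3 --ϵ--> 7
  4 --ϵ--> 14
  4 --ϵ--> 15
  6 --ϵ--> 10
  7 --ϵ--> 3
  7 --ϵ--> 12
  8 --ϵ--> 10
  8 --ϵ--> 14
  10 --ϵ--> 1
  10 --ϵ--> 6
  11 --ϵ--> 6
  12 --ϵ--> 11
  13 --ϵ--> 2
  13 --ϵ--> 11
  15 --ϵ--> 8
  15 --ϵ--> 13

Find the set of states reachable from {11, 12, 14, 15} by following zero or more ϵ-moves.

Start with {11, 12, 14, 15}.
From 11 via ϵ: add 6.
From 15 via ϵ: add 8, 13.
From 6 via ϵ: add 10.
From 13 via ϵ: add 2.
From 10 via ϵ: add 1.
No new states can be added; the closed set is {1, 2, 6, 8, 10, 11, 12, 13, 14, 15}.

{1, 2, 6, 8, 10, 11, 12, 13, 14, 15}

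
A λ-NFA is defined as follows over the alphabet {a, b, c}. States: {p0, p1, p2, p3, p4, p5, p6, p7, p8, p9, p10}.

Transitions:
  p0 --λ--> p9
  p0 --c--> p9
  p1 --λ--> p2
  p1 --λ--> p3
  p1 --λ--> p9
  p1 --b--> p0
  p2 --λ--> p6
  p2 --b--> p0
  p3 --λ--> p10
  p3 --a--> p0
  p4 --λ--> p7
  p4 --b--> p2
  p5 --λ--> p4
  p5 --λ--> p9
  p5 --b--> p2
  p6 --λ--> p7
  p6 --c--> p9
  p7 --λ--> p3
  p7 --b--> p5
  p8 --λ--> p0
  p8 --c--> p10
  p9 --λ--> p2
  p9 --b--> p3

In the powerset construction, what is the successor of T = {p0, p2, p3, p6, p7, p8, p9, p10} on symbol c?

{p2, p3, p6, p7, p9, p10}

p0 on c → {p9}.
p6 on c → {p9}.
p8 on c → {p10}.
No c-transition from p2, p3, p7, p9, p10.
Union after reading c: {p9, p10}.
Now take the λ-closure:
From p9 via λ: add p2.
From p2 via λ: add p6.
From p6 via λ: add p7.
From p7 via λ: add p3.
No new states can be added; the closed set is {p2, p3, p6, p7, p9, p10}.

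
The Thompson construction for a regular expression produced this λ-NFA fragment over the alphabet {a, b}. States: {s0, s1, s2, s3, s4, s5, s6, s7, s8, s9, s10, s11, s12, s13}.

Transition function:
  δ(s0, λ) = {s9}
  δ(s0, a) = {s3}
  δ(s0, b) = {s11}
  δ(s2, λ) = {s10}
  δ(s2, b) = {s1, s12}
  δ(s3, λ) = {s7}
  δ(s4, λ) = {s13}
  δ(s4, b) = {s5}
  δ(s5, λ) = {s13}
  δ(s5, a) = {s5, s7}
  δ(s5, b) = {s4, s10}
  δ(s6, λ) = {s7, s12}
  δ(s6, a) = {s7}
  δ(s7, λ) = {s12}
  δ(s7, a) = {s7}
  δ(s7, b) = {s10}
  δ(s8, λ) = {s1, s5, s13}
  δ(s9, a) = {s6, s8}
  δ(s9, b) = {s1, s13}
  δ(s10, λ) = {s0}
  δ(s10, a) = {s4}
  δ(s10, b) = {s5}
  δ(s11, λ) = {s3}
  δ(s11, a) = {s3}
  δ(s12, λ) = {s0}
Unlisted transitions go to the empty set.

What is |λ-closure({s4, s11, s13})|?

8

Start with {s4, s11, s13}.
From s11 via λ: add s3.
From s3 via λ: add s7.
From s7 via λ: add s12.
From s12 via λ: add s0.
From s0 via λ: add s9.
λ-closure = {s0, s3, s4, s7, s9, s11, s12, s13}, which has 8 states.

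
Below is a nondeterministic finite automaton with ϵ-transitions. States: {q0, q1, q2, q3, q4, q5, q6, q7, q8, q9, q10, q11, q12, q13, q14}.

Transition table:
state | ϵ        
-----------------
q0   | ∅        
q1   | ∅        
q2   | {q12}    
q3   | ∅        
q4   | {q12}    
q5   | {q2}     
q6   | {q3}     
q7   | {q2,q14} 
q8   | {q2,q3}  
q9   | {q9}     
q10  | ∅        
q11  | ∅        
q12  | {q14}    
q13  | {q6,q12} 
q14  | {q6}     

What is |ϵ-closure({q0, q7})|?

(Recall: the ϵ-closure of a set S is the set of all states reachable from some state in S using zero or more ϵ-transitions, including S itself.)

7

Start with {q0, q7}.
From q7 via ϵ: add q2, q14.
From q2 via ϵ: add q12.
From q14 via ϵ: add q6.
From q6 via ϵ: add q3.
ϵ-closure = {q0, q2, q3, q6, q7, q12, q14}, which has 7 states.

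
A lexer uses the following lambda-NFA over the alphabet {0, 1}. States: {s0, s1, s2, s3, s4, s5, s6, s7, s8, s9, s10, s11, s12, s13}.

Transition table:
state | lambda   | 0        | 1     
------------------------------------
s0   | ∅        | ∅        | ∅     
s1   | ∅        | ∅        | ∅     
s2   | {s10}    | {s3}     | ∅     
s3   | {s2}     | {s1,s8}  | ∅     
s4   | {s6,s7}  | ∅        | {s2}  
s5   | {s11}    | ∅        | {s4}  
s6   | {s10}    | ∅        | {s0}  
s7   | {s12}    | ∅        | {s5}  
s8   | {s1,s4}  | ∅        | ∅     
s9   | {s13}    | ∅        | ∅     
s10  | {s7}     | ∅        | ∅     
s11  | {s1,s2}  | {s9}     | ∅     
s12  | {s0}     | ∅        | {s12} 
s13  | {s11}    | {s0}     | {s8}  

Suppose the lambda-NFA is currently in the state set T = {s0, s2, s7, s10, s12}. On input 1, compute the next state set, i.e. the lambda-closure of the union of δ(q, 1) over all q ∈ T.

s7 on 1 → {s5}.
s12 on 1 → {s12}.
No 1-transition from s0, s2, s10.
Union after reading 1: {s5, s12}.
Now take the lambda-closure:
From s5 via lambda: add s11.
From s12 via lambda: add s0.
From s11 via lambda: add s1, s2.
From s2 via lambda: add s10.
From s10 via lambda: add s7.
No new states can be added; the closed set is {s0, s1, s2, s5, s7, s10, s11, s12}.

{s0, s1, s2, s5, s7, s10, s11, s12}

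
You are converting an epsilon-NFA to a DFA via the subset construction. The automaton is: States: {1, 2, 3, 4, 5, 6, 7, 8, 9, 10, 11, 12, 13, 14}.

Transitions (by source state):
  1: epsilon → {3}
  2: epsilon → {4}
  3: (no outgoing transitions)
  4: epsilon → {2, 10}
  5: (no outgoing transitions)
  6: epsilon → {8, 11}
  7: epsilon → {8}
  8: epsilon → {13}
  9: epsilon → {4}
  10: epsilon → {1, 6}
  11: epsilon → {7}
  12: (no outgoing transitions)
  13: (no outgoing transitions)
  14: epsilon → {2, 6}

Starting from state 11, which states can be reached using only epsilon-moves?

{7, 8, 11, 13}

Start with {11}.
From 11 via epsilon: add 7.
From 7 via epsilon: add 8.
From 8 via epsilon: add 13.
No new states can be added; the closed set is {7, 8, 11, 13}.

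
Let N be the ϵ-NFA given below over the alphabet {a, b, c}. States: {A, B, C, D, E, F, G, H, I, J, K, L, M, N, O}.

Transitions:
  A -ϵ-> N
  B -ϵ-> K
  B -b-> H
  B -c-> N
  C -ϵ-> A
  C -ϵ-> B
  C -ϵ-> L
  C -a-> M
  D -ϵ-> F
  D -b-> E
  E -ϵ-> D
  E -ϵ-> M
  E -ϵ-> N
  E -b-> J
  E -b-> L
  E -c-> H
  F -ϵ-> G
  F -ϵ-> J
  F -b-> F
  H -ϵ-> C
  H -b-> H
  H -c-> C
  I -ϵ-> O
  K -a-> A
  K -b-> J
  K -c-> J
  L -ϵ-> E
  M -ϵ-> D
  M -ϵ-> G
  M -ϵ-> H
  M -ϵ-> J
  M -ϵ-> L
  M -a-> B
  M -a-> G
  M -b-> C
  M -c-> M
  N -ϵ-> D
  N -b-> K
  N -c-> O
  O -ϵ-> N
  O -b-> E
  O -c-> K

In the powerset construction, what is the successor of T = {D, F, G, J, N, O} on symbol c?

N on c → {O}.
O on c → {K}.
No c-transition from D, F, G, J.
Union after reading c: {K, O}.
Now take the ϵ-closure:
From O via ϵ: add N.
From N via ϵ: add D.
From D via ϵ: add F.
From F via ϵ: add G, J.
No new states can be added; the closed set is {D, F, G, J, K, N, O}.

{D, F, G, J, K, N, O}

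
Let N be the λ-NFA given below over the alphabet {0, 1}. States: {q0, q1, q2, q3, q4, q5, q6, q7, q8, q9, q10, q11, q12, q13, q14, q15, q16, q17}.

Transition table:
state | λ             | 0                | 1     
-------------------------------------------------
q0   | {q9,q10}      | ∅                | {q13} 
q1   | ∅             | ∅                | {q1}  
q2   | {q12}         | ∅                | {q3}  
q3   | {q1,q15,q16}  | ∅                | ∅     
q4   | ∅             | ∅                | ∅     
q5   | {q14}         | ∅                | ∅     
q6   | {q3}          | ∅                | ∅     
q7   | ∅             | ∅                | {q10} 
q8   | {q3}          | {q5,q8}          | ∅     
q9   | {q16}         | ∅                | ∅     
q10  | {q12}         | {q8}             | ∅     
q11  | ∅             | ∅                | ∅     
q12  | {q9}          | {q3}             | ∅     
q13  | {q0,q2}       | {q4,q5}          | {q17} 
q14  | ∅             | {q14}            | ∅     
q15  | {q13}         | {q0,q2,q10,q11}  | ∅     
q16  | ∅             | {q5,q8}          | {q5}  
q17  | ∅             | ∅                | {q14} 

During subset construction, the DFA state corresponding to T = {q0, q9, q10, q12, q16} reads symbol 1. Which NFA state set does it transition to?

q0 on 1 → {q13}.
q16 on 1 → {q5}.
No 1-transition from q9, q10, q12.
Union after reading 1: {q5, q13}.
Now take the λ-closure:
From q5 via λ: add q14.
From q13 via λ: add q0, q2.
From q0 via λ: add q9, q10.
From q2 via λ: add q12.
From q9 via λ: add q16.
No new states can be added; the closed set is {q0, q2, q5, q9, q10, q12, q13, q14, q16}.

{q0, q2, q5, q9, q10, q12, q13, q14, q16}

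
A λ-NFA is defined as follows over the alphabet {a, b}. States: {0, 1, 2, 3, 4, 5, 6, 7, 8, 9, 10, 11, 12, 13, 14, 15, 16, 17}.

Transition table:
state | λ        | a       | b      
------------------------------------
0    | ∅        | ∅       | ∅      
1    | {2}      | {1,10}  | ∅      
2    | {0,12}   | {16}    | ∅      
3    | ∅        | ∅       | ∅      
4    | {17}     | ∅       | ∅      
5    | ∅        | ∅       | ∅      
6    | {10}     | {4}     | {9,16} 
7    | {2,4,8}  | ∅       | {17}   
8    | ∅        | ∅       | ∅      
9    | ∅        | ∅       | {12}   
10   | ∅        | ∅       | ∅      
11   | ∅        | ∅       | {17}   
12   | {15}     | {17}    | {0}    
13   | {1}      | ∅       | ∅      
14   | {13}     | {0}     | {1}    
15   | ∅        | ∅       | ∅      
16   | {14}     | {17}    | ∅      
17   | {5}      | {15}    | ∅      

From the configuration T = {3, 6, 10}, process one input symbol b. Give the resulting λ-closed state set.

6 on b → {9, 16}.
No b-transition from 3, 10.
Union after reading b: {9, 16}.
Now take the λ-closure:
From 16 via λ: add 14.
From 14 via λ: add 13.
From 13 via λ: add 1.
From 1 via λ: add 2.
From 2 via λ: add 0, 12.
From 12 via λ: add 15.
No new states can be added; the closed set is {0, 1, 2, 9, 12, 13, 14, 15, 16}.

{0, 1, 2, 9, 12, 13, 14, 15, 16}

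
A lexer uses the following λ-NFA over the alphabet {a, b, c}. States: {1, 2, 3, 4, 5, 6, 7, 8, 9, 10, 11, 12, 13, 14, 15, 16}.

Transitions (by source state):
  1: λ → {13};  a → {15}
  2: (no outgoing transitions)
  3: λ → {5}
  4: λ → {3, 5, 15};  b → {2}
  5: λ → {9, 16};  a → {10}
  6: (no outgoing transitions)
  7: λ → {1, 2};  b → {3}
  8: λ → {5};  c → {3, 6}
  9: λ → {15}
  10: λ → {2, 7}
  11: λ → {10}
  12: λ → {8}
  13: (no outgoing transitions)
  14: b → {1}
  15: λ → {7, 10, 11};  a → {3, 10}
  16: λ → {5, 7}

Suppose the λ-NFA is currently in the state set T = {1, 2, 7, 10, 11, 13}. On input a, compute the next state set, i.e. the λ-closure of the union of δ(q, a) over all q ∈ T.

{1, 2, 7, 10, 11, 13, 15}

1 on a → {15}.
No a-transition from 2, 7, 10, 11, 13.
Union after reading a: {15}.
Now take the λ-closure:
From 15 via λ: add 7, 10, 11.
From 7 via λ: add 1, 2.
From 1 via λ: add 13.
No new states can be added; the closed set is {1, 2, 7, 10, 11, 13, 15}.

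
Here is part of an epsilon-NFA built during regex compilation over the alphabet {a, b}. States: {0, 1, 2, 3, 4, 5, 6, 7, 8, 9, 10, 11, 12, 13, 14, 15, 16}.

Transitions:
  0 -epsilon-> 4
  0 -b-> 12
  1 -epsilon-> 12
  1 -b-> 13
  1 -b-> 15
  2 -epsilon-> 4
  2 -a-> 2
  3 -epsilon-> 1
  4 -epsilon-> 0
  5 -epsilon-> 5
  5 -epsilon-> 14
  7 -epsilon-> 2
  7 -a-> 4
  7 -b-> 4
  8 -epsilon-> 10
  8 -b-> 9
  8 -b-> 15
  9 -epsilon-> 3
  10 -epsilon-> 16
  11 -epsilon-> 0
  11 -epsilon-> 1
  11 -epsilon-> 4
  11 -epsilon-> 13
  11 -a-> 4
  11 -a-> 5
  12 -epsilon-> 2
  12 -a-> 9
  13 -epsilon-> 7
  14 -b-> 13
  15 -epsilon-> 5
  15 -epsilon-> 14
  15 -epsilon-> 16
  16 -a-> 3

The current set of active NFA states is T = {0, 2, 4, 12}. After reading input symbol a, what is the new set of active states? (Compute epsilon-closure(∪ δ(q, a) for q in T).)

{0, 1, 2, 3, 4, 9, 12}

2 on a → {2}.
12 on a → {9}.
No a-transition from 0, 4.
Union after reading a: {2, 9}.
Now take the epsilon-closure:
From 2 via epsilon: add 4.
From 9 via epsilon: add 3.
From 3 via epsilon: add 1.
From 4 via epsilon: add 0.
From 1 via epsilon: add 12.
No new states can be added; the closed set is {0, 1, 2, 3, 4, 9, 12}.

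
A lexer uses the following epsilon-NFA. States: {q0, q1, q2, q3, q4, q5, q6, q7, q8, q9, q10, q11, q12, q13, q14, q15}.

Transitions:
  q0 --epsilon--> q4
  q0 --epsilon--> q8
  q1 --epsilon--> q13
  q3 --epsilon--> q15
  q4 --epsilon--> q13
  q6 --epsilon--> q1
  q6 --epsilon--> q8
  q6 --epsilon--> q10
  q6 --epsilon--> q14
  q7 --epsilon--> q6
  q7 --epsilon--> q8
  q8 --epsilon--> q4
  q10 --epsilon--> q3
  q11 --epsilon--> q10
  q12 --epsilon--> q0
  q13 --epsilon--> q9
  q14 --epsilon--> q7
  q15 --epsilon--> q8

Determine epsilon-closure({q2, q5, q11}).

{q2, q3, q4, q5, q8, q9, q10, q11, q13, q15}

Start with {q2, q5, q11}.
From q11 via epsilon: add q10.
From q10 via epsilon: add q3.
From q3 via epsilon: add q15.
From q15 via epsilon: add q8.
From q8 via epsilon: add q4.
From q4 via epsilon: add q13.
From q13 via epsilon: add q9.
No new states can be added; the closed set is {q2, q3, q4, q5, q8, q9, q10, q11, q13, q15}.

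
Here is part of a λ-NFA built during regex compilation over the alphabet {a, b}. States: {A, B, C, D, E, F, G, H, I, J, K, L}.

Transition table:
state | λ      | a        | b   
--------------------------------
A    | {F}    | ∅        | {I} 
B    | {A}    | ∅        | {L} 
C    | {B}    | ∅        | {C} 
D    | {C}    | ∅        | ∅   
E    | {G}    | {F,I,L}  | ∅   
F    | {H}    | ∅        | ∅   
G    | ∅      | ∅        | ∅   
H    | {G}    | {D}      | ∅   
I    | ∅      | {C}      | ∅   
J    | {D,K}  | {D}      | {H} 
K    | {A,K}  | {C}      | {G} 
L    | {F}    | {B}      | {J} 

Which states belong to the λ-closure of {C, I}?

Start with {C, I}.
From C via λ: add B.
From B via λ: add A.
From A via λ: add F.
From F via λ: add H.
From H via λ: add G.
No new states can be added; the closed set is {A, B, C, F, G, H, I}.

{A, B, C, F, G, H, I}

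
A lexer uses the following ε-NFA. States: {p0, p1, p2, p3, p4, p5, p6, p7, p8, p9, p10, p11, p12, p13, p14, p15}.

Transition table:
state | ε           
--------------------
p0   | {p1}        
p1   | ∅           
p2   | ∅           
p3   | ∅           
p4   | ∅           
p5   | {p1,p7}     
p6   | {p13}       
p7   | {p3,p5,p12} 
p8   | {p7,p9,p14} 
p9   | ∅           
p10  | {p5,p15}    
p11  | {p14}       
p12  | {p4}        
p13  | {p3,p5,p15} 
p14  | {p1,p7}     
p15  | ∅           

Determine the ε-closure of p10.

Start with {p10}.
From p10 via ε: add p5, p15.
From p5 via ε: add p1, p7.
From p7 via ε: add p3, p12.
From p12 via ε: add p4.
No new states can be added; the closed set is {p1, p3, p4, p5, p7, p10, p12, p15}.

{p1, p3, p4, p5, p7, p10, p12, p15}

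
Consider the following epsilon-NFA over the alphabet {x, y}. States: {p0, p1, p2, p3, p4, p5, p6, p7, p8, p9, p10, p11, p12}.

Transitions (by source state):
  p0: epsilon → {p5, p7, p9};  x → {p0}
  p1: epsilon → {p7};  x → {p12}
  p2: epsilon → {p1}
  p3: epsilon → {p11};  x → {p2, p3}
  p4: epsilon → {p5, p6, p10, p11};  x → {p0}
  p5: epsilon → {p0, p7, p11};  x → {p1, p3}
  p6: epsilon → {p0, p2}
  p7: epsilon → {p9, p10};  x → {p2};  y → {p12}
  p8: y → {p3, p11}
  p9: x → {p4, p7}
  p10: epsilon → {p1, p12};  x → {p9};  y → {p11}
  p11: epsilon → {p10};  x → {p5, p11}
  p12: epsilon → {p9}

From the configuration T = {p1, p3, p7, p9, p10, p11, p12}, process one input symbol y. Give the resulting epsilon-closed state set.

{p1, p7, p9, p10, p11, p12}

p7 on y → {p12}.
p10 on y → {p11}.
No y-transition from p1, p3, p9, p11, p12.
Union after reading y: {p11, p12}.
Now take the epsilon-closure:
From p11 via epsilon: add p10.
From p12 via epsilon: add p9.
From p10 via epsilon: add p1.
From p1 via epsilon: add p7.
No new states can be added; the closed set is {p1, p7, p9, p10, p11, p12}.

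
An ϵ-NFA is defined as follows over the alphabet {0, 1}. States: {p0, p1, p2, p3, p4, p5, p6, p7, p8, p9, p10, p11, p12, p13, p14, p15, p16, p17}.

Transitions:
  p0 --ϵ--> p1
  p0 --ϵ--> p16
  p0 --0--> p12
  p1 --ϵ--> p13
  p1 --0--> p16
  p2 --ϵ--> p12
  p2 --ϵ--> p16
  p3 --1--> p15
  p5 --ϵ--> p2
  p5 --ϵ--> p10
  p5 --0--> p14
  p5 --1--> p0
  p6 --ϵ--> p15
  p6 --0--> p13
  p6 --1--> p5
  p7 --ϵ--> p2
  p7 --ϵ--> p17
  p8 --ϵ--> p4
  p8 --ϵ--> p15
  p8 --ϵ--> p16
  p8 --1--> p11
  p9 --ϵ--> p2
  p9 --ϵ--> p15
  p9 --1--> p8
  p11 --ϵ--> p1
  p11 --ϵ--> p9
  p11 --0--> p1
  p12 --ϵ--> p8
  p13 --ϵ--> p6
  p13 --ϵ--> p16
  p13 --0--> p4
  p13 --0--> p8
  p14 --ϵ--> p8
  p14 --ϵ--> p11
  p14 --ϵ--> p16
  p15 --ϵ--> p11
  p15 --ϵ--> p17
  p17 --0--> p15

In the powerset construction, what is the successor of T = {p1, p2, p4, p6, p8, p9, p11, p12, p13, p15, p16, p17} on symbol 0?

p1 on 0 → {p16}.
p6 on 0 → {p13}.
p11 on 0 → {p1}.
p13 on 0 → {p4, p8}.
p17 on 0 → {p15}.
No 0-transition from p2, p4, p8, p9, p12, p15, p16.
Union after reading 0: {p1, p4, p8, p13, p15, p16}.
Now take the ϵ-closure:
From p13 via ϵ: add p6.
From p15 via ϵ: add p11, p17.
From p11 via ϵ: add p9.
From p9 via ϵ: add p2.
From p2 via ϵ: add p12.
No new states can be added; the closed set is {p1, p2, p4, p6, p8, p9, p11, p12, p13, p15, p16, p17}.

{p1, p2, p4, p6, p8, p9, p11, p12, p13, p15, p16, p17}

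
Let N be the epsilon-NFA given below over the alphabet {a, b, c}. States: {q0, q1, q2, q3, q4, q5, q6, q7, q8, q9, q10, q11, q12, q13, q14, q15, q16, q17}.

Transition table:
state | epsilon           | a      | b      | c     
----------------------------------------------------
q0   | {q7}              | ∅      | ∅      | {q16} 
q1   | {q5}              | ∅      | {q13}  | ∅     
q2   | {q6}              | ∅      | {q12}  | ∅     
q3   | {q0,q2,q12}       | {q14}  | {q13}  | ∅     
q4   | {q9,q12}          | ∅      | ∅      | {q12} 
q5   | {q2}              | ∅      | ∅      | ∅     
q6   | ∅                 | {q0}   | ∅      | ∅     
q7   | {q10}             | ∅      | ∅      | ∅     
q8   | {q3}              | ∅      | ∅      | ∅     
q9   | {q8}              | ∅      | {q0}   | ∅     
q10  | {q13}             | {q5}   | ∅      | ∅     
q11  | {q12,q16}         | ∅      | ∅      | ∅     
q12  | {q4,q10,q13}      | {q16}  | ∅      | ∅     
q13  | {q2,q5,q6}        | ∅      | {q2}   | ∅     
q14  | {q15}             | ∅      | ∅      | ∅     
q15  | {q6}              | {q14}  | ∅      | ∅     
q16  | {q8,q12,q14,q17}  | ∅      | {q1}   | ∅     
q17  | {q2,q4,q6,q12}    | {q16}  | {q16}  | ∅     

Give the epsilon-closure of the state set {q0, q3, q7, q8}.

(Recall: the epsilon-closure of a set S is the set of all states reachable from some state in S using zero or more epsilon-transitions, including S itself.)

Start with {q0, q3, q7, q8}.
From q3 via epsilon: add q2, q12.
From q7 via epsilon: add q10.
From q2 via epsilon: add q6.
From q10 via epsilon: add q13.
From q12 via epsilon: add q4.
From q4 via epsilon: add q9.
From q13 via epsilon: add q5.
No new states can be added; the closed set is {q0, q2, q3, q4, q5, q6, q7, q8, q9, q10, q12, q13}.

{q0, q2, q3, q4, q5, q6, q7, q8, q9, q10, q12, q13}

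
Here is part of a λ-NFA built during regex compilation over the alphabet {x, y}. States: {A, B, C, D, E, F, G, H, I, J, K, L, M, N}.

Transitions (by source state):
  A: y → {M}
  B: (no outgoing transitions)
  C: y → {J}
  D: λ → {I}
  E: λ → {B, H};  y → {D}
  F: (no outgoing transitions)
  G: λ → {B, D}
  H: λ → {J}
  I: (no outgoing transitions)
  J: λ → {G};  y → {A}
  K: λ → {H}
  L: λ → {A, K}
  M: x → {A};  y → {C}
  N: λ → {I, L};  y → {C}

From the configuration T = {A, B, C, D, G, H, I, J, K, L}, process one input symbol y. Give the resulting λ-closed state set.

{A, B, D, G, I, J, M}

A on y → {M}.
C on y → {J}.
J on y → {A}.
No y-transition from B, D, G, H, I, K, L.
Union after reading y: {A, J, M}.
Now take the λ-closure:
From J via λ: add G.
From G via λ: add B, D.
From D via λ: add I.
No new states can be added; the closed set is {A, B, D, G, I, J, M}.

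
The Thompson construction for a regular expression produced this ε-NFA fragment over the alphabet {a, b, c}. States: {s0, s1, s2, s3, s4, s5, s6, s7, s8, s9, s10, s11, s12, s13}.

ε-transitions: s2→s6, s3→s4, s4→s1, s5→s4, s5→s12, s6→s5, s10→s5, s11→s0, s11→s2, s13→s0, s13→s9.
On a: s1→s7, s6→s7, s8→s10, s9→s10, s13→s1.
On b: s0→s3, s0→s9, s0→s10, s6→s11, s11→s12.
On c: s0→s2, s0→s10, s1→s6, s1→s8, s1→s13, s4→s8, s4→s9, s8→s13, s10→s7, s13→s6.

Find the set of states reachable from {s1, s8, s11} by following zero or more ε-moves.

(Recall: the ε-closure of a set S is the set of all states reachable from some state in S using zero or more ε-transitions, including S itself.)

Start with {s1, s8, s11}.
From s11 via ε: add s0, s2.
From s2 via ε: add s6.
From s6 via ε: add s5.
From s5 via ε: add s4, s12.
No new states can be added; the closed set is {s0, s1, s2, s4, s5, s6, s8, s11, s12}.

{s0, s1, s2, s4, s5, s6, s8, s11, s12}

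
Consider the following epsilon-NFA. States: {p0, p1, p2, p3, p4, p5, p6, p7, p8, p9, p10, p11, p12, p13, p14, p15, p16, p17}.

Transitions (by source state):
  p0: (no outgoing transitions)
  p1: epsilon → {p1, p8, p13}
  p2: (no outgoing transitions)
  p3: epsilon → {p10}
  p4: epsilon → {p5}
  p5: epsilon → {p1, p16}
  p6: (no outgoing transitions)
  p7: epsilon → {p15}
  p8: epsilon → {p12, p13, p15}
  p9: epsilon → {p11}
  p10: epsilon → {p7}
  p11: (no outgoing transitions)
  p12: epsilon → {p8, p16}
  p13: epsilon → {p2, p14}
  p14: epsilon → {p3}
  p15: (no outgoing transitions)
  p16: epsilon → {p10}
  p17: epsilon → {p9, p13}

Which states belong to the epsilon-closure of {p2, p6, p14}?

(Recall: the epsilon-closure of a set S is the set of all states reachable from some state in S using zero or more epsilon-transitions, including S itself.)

{p2, p3, p6, p7, p10, p14, p15}

Start with {p2, p6, p14}.
From p14 via epsilon: add p3.
From p3 via epsilon: add p10.
From p10 via epsilon: add p7.
From p7 via epsilon: add p15.
No new states can be added; the closed set is {p2, p3, p6, p7, p10, p14, p15}.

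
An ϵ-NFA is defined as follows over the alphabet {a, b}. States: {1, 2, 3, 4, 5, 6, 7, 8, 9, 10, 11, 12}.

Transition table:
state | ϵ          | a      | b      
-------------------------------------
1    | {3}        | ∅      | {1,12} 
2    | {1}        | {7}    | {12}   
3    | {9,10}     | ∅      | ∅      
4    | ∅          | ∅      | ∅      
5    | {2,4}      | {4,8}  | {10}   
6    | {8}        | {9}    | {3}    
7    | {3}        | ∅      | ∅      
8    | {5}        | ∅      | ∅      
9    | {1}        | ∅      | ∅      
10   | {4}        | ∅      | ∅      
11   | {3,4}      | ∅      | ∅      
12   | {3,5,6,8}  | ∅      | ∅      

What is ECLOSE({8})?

{1, 2, 3, 4, 5, 8, 9, 10}

Start with {8}.
From 8 via ϵ: add 5.
From 5 via ϵ: add 2, 4.
From 2 via ϵ: add 1.
From 1 via ϵ: add 3.
From 3 via ϵ: add 9, 10.
No new states can be added; the closed set is {1, 2, 3, 4, 5, 8, 9, 10}.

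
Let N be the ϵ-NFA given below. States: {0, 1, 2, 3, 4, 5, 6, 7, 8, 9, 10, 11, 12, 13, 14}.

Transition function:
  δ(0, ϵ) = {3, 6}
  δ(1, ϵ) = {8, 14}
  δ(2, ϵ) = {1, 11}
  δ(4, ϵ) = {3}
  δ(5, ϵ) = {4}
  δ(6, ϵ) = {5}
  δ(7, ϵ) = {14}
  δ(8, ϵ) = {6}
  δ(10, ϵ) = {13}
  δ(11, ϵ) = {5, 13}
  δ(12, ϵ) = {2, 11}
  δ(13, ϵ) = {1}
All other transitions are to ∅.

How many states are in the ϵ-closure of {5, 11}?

9

Start with {5, 11}.
From 5 via ϵ: add 4.
From 11 via ϵ: add 13.
From 4 via ϵ: add 3.
From 13 via ϵ: add 1.
From 1 via ϵ: add 8, 14.
From 8 via ϵ: add 6.
ϵ-closure = {1, 3, 4, 5, 6, 8, 11, 13, 14}, which has 9 states.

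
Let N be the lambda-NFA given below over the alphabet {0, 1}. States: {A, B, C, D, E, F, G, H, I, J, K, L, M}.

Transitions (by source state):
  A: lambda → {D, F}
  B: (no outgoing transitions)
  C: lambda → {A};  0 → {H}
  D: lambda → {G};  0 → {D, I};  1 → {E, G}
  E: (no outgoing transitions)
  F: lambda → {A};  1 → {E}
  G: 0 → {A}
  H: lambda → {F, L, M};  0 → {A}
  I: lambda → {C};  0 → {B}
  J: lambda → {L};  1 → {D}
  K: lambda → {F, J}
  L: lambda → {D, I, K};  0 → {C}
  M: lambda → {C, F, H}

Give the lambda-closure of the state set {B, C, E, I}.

Start with {B, C, E, I}.
From C via lambda: add A.
From A via lambda: add D, F.
From D via lambda: add G.
No new states can be added; the closed set is {A, B, C, D, E, F, G, I}.

{A, B, C, D, E, F, G, I}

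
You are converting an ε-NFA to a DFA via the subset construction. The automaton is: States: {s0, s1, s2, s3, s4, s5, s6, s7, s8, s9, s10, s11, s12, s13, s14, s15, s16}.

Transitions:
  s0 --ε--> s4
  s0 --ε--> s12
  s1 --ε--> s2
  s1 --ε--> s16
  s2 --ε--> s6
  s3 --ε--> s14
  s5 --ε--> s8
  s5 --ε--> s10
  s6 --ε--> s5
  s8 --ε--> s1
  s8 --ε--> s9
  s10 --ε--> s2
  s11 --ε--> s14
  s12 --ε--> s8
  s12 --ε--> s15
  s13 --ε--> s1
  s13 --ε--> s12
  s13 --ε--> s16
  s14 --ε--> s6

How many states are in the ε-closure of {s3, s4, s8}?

Start with {s3, s4, s8}.
From s3 via ε: add s14.
From s8 via ε: add s1, s9.
From s1 via ε: add s2, s16.
From s14 via ε: add s6.
From s6 via ε: add s5.
From s5 via ε: add s10.
ε-closure = {s1, s2, s3, s4, s5, s6, s8, s9, s10, s14, s16}, which has 11 states.

11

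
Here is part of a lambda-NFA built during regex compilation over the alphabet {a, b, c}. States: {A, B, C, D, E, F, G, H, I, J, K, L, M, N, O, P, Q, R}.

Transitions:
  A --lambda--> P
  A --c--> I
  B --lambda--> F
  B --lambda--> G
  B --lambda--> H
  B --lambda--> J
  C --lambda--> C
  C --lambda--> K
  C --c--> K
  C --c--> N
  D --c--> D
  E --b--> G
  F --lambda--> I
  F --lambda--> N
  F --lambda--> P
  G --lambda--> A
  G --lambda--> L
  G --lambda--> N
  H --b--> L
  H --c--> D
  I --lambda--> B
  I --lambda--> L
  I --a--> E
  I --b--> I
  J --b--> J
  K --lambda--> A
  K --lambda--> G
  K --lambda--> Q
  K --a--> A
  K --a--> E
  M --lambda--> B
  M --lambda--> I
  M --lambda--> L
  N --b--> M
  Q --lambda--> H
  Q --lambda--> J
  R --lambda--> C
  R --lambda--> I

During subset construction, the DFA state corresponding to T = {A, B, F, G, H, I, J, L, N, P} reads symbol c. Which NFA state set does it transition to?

{A, B, D, F, G, H, I, J, L, N, P}

A on c → {I}.
H on c → {D}.
No c-transition from B, F, G, I, J, L, N, P.
Union after reading c: {D, I}.
Now take the lambda-closure:
From I via lambda: add B, L.
From B via lambda: add F, G, H, J.
From F via lambda: add N, P.
From G via lambda: add A.
No new states can be added; the closed set is {A, B, D, F, G, H, I, J, L, N, P}.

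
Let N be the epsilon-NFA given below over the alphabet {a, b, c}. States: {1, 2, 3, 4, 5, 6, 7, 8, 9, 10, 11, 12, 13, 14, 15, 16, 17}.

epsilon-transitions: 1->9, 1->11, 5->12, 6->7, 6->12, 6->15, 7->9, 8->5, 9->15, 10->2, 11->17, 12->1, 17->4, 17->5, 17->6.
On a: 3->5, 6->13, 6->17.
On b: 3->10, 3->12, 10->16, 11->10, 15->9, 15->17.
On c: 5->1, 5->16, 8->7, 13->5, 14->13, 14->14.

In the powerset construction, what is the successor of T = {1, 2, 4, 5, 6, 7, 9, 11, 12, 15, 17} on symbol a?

{1, 4, 5, 6, 7, 9, 11, 12, 13, 15, 17}

6 on a → {13, 17}.
No a-transition from 1, 2, 4, 5, 7, 9, 11, 12, 15, 17.
Union after reading a: {13, 17}.
Now take the epsilon-closure:
From 17 via epsilon: add 4, 5, 6.
From 5 via epsilon: add 12.
From 6 via epsilon: add 7, 15.
From 7 via epsilon: add 9.
From 12 via epsilon: add 1.
From 1 via epsilon: add 11.
No new states can be added; the closed set is {1, 4, 5, 6, 7, 9, 11, 12, 13, 15, 17}.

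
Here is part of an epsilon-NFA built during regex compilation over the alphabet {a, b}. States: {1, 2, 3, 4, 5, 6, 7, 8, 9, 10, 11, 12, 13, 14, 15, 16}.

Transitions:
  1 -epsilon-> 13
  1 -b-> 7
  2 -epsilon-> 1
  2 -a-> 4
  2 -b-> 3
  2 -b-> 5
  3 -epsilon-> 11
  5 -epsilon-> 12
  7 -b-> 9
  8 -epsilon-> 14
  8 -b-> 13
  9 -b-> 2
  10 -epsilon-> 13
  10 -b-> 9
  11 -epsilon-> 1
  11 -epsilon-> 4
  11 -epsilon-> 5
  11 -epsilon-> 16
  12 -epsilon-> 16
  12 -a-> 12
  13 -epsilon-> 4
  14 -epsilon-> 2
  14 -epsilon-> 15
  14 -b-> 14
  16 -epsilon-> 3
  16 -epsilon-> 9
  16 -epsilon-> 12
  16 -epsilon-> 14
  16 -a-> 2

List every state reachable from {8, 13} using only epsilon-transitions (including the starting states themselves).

Start with {8, 13}.
From 8 via epsilon: add 14.
From 13 via epsilon: add 4.
From 14 via epsilon: add 2, 15.
From 2 via epsilon: add 1.
No new states can be added; the closed set is {1, 2, 4, 8, 13, 14, 15}.

{1, 2, 4, 8, 13, 14, 15}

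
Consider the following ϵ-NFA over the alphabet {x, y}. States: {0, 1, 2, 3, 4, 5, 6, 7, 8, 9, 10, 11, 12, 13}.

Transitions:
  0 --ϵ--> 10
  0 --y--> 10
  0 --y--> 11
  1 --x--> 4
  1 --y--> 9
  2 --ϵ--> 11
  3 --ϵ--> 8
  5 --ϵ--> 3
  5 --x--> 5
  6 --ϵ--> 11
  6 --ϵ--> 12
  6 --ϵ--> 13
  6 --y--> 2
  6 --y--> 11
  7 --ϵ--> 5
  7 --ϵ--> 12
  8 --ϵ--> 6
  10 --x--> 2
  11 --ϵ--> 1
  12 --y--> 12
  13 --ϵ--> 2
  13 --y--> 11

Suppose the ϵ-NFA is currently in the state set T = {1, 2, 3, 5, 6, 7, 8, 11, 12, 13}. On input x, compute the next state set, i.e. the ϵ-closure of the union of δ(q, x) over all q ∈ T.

1 on x → {4}.
5 on x → {5}.
No x-transition from 2, 3, 6, 7, 8, 11, 12, 13.
Union after reading x: {4, 5}.
Now take the ϵ-closure:
From 5 via ϵ: add 3.
From 3 via ϵ: add 8.
From 8 via ϵ: add 6.
From 6 via ϵ: add 11, 12, 13.
From 11 via ϵ: add 1.
From 13 via ϵ: add 2.
No new states can be added; the closed set is {1, 2, 3, 4, 5, 6, 8, 11, 12, 13}.

{1, 2, 3, 4, 5, 6, 8, 11, 12, 13}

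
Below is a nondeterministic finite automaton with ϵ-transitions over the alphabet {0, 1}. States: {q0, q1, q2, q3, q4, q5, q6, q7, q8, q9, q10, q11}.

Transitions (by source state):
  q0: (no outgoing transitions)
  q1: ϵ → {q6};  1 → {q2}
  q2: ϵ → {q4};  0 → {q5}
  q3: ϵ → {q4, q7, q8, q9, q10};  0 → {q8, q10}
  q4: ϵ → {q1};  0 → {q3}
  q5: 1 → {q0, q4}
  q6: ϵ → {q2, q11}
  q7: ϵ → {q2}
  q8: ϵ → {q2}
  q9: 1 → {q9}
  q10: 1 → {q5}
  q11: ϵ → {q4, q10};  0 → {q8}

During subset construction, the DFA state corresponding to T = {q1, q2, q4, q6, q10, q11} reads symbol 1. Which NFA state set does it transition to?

{q1, q2, q4, q5, q6, q10, q11}

q1 on 1 → {q2}.
q10 on 1 → {q5}.
No 1-transition from q2, q4, q6, q11.
Union after reading 1: {q2, q5}.
Now take the ϵ-closure:
From q2 via ϵ: add q4.
From q4 via ϵ: add q1.
From q1 via ϵ: add q6.
From q6 via ϵ: add q11.
From q11 via ϵ: add q10.
No new states can be added; the closed set is {q1, q2, q4, q5, q6, q10, q11}.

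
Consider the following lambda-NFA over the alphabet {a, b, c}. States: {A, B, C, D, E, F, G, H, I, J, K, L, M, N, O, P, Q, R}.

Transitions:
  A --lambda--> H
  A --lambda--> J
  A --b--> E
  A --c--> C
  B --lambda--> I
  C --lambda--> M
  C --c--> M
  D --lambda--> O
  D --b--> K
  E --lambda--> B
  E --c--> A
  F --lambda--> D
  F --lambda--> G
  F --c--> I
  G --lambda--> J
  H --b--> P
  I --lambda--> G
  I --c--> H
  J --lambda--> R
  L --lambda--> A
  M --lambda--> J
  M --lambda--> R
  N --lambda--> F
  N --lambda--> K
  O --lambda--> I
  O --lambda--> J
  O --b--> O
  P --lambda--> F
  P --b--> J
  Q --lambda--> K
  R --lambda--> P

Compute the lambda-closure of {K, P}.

Start with {K, P}.
From P via lambda: add F.
From F via lambda: add D, G.
From D via lambda: add O.
From G via lambda: add J.
From J via lambda: add R.
From O via lambda: add I.
No new states can be added; the closed set is {D, F, G, I, J, K, O, P, R}.

{D, F, G, I, J, K, O, P, R}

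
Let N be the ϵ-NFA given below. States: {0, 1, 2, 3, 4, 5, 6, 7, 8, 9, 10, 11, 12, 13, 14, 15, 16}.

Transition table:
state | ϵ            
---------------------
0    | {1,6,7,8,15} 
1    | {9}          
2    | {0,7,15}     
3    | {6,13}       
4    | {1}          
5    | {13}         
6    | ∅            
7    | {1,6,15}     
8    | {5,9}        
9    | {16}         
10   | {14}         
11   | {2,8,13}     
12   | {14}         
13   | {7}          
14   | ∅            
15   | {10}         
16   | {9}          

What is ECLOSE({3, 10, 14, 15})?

Start with {3, 10, 14, 15}.
From 3 via ϵ: add 6, 13.
From 13 via ϵ: add 7.
From 7 via ϵ: add 1.
From 1 via ϵ: add 9.
From 9 via ϵ: add 16.
No new states can be added; the closed set is {1, 3, 6, 7, 9, 10, 13, 14, 15, 16}.

{1, 3, 6, 7, 9, 10, 13, 14, 15, 16}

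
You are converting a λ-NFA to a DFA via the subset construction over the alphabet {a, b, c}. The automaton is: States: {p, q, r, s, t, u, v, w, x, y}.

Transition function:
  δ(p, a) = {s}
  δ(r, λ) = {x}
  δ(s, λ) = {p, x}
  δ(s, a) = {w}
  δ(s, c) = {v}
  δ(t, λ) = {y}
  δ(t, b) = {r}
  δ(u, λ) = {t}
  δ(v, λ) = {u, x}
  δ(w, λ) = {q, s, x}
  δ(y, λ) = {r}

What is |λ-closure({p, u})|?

6

Start with {p, u}.
From u via λ: add t.
From t via λ: add y.
From y via λ: add r.
From r via λ: add x.
λ-closure = {p, r, t, u, x, y}, which has 6 states.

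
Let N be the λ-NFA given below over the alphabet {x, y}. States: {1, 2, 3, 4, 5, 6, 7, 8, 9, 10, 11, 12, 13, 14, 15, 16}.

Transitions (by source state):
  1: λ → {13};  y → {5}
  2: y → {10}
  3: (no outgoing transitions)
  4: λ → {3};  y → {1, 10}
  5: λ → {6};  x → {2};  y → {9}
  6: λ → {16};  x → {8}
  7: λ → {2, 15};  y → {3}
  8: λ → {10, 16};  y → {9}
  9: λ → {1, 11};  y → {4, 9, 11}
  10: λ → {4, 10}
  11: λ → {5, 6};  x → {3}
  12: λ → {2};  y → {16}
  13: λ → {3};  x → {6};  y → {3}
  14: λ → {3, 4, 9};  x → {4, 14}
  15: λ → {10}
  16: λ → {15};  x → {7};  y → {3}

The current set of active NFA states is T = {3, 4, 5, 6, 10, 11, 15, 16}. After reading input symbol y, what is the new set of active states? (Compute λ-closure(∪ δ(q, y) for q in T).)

4 on y → {1, 10}.
5 on y → {9}.
16 on y → {3}.
No y-transition from 3, 6, 10, 11, 15.
Union after reading y: {1, 3, 9, 10}.
Now take the λ-closure:
From 1 via λ: add 13.
From 9 via λ: add 11.
From 10 via λ: add 4.
From 11 via λ: add 5, 6.
From 6 via λ: add 16.
From 16 via λ: add 15.
No new states can be added; the closed set is {1, 3, 4, 5, 6, 9, 10, 11, 13, 15, 16}.

{1, 3, 4, 5, 6, 9, 10, 11, 13, 15, 16}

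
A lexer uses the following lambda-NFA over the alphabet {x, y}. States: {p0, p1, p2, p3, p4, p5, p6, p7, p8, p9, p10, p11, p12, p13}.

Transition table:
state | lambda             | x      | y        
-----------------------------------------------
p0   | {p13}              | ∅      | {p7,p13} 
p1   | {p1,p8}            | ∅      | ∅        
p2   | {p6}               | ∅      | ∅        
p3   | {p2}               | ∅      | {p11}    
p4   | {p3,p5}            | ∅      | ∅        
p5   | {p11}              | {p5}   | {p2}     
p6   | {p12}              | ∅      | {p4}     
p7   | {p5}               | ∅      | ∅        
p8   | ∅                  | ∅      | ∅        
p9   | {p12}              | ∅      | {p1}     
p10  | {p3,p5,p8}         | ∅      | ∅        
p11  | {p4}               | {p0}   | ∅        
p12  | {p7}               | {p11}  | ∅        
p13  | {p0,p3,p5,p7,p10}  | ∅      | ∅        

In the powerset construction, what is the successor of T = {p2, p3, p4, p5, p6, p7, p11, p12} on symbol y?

p3 on y → {p11}.
p5 on y → {p2}.
p6 on y → {p4}.
No y-transition from p2, p4, p7, p11, p12.
Union after reading y: {p2, p4, p11}.
Now take the lambda-closure:
From p2 via lambda: add p6.
From p4 via lambda: add p3, p5.
From p6 via lambda: add p12.
From p12 via lambda: add p7.
No new states can be added; the closed set is {p2, p3, p4, p5, p6, p7, p11, p12}.

{p2, p3, p4, p5, p6, p7, p11, p12}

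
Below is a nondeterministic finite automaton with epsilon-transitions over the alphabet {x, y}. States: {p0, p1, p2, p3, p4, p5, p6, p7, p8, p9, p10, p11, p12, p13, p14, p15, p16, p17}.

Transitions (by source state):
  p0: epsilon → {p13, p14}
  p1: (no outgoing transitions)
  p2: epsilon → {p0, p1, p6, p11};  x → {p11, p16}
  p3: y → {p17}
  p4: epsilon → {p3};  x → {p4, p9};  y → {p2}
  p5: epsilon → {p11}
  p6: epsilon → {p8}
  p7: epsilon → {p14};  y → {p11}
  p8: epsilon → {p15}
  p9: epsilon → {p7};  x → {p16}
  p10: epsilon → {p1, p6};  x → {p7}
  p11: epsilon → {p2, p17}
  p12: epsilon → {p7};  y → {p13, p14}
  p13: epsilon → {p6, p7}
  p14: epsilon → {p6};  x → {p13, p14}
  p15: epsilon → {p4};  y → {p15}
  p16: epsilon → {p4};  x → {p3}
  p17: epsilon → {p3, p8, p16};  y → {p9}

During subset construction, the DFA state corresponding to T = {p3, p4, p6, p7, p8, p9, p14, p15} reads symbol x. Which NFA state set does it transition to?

p4 on x → {p4, p9}.
p9 on x → {p16}.
p14 on x → {p13, p14}.
No x-transition from p3, p6, p7, p8, p15.
Union after reading x: {p4, p9, p13, p14, p16}.
Now take the epsilon-closure:
From p4 via epsilon: add p3.
From p9 via epsilon: add p7.
From p13 via epsilon: add p6.
From p6 via epsilon: add p8.
From p8 via epsilon: add p15.
No new states can be added; the closed set is {p3, p4, p6, p7, p8, p9, p13, p14, p15, p16}.

{p3, p4, p6, p7, p8, p9, p13, p14, p15, p16}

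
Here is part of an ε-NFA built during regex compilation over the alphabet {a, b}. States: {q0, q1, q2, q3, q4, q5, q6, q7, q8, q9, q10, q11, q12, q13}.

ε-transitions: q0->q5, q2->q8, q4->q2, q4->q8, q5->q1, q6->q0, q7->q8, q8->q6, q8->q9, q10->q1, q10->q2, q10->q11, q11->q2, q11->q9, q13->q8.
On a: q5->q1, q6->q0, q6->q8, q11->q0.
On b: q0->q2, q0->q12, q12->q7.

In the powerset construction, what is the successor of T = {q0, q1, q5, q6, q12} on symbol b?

{q0, q1, q2, q5, q6, q7, q8, q9, q12}

q0 on b → {q2, q12}.
q12 on b → {q7}.
No b-transition from q1, q5, q6.
Union after reading b: {q2, q7, q12}.
Now take the ε-closure:
From q2 via ε: add q8.
From q8 via ε: add q6, q9.
From q6 via ε: add q0.
From q0 via ε: add q5.
From q5 via ε: add q1.
No new states can be added; the closed set is {q0, q1, q2, q5, q6, q7, q8, q9, q12}.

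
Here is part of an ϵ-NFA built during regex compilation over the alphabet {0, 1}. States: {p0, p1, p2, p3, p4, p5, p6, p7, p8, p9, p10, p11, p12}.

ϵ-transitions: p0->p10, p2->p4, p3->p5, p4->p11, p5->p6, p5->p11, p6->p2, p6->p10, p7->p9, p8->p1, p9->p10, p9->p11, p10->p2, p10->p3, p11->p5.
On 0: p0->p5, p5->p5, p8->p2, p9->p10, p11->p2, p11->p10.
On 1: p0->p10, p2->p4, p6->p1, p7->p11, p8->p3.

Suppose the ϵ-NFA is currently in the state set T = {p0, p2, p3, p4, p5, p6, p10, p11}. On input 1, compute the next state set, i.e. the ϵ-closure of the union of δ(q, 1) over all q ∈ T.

p0 on 1 → {p10}.
p2 on 1 → {p4}.
p6 on 1 → {p1}.
No 1-transition from p3, p4, p5, p10, p11.
Union after reading 1: {p1, p4, p10}.
Now take the ϵ-closure:
From p4 via ϵ: add p11.
From p10 via ϵ: add p2, p3.
From p3 via ϵ: add p5.
From p5 via ϵ: add p6.
No new states can be added; the closed set is {p1, p2, p3, p4, p5, p6, p10, p11}.

{p1, p2, p3, p4, p5, p6, p10, p11}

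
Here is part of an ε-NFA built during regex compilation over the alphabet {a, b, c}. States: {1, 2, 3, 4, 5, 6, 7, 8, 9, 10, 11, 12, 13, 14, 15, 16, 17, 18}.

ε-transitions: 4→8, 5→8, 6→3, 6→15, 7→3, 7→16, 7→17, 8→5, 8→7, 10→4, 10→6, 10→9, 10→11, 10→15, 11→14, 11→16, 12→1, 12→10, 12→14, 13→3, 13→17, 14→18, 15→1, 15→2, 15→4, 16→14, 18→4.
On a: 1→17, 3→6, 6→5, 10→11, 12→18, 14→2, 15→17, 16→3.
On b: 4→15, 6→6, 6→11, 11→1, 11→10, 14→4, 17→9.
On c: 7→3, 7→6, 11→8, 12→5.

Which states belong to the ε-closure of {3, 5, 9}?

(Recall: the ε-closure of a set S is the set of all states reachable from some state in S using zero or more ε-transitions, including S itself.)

Start with {3, 5, 9}.
From 5 via ε: add 8.
From 8 via ε: add 7.
From 7 via ε: add 16, 17.
From 16 via ε: add 14.
From 14 via ε: add 18.
From 18 via ε: add 4.
No new states can be added; the closed set is {3, 4, 5, 7, 8, 9, 14, 16, 17, 18}.

{3, 4, 5, 7, 8, 9, 14, 16, 17, 18}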